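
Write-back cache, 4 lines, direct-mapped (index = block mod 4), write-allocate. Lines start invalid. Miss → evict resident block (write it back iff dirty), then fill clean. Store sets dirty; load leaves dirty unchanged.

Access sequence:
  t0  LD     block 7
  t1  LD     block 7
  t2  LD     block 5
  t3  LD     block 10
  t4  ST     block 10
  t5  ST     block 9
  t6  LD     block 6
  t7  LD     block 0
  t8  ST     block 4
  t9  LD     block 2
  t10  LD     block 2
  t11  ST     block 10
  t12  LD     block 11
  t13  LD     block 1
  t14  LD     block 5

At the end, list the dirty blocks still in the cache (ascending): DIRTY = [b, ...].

0: R B7 -> L3 miss  d=-]
1: R B7 -> L3 hit  d=-]
2: R B5 -> L1 miss  d=-]
3: R B10 -> L2 miss  d=-]
4: W B10 -> L2 hit  d=D]
5: W B9 -> L1 miss  d=D]
6: R B6 -> L2 miss wb->B10  d=-]
7: R B0 -> L0 miss  d=-]
8: W B4 -> L0 miss  d=D]
9: R B2 -> L2 miss  d=-]
10: R B2 -> L2 hit  d=-]
11: W B10 -> L2 miss  d=D]
12: R B11 -> L3 miss  d=-]
13: R B1 -> L1 miss wb->B9  d=-]
14: R B5 -> L1 miss  d=-]

DIRTY = [4, 10]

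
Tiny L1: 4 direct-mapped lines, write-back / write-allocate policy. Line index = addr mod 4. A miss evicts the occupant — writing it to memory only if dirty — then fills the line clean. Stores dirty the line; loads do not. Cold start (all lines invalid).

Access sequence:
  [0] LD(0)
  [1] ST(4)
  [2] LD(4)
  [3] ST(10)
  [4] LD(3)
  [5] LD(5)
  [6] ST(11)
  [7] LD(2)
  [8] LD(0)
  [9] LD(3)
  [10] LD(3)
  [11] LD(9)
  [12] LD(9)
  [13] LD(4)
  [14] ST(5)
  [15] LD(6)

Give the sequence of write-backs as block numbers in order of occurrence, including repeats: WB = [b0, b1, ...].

0: R B0 -> L0 miss  d=-]
1: W B4 -> L0 miss  d=D]
2: R B4 -> L0 hit  d=D]
3: W B10 -> L2 miss  d=D]
4: R B3 -> L3 miss  d=-]
5: R B5 -> L1 miss  d=-]
6: W B11 -> L3 miss  d=D]
7: R B2 -> L2 miss wb->B10  d=-]
8: R B0 -> L0 miss wb->B4  d=-]
9: R B3 -> L3 miss wb->B11  d=-]
10: R B3 -> L3 hit  d=-]
11: R B9 -> L1 miss  d=-]
12: R B9 -> L1 hit  d=-]
13: R B4 -> L0 miss  d=-]
14: W B5 -> L1 miss  d=D]
15: R B6 -> L2 miss  d=-]

WB = [10, 4, 11]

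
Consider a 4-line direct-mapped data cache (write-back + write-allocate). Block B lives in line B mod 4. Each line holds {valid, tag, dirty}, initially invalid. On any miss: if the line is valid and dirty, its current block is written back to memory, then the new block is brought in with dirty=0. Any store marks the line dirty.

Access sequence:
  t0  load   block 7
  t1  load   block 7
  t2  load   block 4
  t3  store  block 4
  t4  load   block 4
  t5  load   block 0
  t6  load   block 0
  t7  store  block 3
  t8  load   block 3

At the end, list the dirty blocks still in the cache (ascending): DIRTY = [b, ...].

  0 | R B7 → L3 miss [-]
  1 | R B7 → L3 hit [-]
  2 | R B4 → L0 miss [-]
  3 | W B4 → L0 hit [D]
  4 | R B4 → L0 hit [D]
  5 | R B0 → L0 miss wb→B4 [-]
  6 | R B0 → L0 hit [-]
  7 | W B3 → L3 miss [D]
  8 | R B3 → L3 hit [D]

DIRTY = [3]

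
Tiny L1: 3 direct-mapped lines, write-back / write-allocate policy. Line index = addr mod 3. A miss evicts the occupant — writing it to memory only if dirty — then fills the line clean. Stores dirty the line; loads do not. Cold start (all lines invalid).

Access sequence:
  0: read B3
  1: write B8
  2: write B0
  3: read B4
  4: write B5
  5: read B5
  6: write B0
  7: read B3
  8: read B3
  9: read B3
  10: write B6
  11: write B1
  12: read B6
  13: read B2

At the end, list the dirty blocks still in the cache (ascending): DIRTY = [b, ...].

DIRTY = [1, 6]

0: R B3 → L0 miss [-]
1: W B8 → L2 miss [D]
2: W B0 → L0 miss [D]
3: R B4 → L1 miss [-]
4: W B5 → L2 miss wb→B8 [D]
5: R B5 → L2 hit [D]
6: W B0 → L0 hit [D]
7: R B3 → L0 miss wb→B0 [-]
8: R B3 → L0 hit [-]
9: R B3 → L0 hit [-]
10: W B6 → L0 miss [D]
11: W B1 → L1 miss [D]
12: R B6 → L0 hit [D]
13: R B2 → L2 miss wb→B5 [-]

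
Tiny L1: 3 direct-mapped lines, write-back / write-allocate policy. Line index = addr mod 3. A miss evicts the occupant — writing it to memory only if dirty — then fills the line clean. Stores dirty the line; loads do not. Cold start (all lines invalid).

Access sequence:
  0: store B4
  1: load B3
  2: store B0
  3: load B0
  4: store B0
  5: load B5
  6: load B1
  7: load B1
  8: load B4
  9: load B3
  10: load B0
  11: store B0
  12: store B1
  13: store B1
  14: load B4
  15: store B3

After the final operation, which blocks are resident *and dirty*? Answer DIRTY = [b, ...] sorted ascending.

0: W B4 -> L1 miss  d=D]
1: R B3 -> L0 miss  d=-]
2: W B0 -> L0 miss  d=D]
3: R B0 -> L0 hit  d=D]
4: W B0 -> L0 hit  d=D]
5: R B5 -> L2 miss  d=-]
6: R B1 -> L1 miss wb->B4  d=-]
7: R B1 -> L1 hit  d=-]
8: R B4 -> L1 miss  d=-]
9: R B3 -> L0 miss wb->B0  d=-]
10: R B0 -> L0 miss  d=-]
11: W B0 -> L0 hit  d=D]
12: W B1 -> L1 miss  d=D]
13: W B1 -> L1 hit  d=D]
14: R B4 -> L1 miss wb->B1  d=-]
15: W B3 -> L0 miss wb->B0  d=D]

DIRTY = [3]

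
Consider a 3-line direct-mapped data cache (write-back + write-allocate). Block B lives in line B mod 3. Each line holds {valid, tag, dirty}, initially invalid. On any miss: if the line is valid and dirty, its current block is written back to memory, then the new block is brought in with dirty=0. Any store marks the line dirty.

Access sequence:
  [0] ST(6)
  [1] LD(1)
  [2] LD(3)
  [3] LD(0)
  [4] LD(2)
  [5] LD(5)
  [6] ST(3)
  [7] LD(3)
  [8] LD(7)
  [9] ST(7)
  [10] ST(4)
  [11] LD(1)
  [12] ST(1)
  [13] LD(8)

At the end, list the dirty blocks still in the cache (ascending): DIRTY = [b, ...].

DIRTY = [1, 3]

0: W B6 → L0 miss [D]
1: R B1 → L1 miss [-]
2: R B3 → L0 miss wb→B6 [-]
3: R B0 → L0 miss [-]
4: R B2 → L2 miss [-]
5: R B5 → L2 miss [-]
6: W B3 → L0 miss [D]
7: R B3 → L0 hit [D]
8: R B7 → L1 miss [-]
9: W B7 → L1 hit [D]
10: W B4 → L1 miss wb→B7 [D]
11: R B1 → L1 miss wb→B4 [-]
12: W B1 → L1 hit [D]
13: R B8 → L2 miss [-]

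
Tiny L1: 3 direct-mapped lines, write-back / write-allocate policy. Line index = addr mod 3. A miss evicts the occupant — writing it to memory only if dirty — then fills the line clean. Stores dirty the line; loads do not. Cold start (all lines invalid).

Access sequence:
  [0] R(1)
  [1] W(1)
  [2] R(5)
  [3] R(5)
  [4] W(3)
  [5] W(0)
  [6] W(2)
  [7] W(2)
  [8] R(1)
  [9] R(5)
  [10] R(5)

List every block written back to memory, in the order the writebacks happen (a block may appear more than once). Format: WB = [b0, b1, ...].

WB = [3, 2]

0: R B1 → L1 miss [-]
1: W B1 → L1 hit [D]
2: R B5 → L2 miss [-]
3: R B5 → L2 hit [-]
4: W B3 → L0 miss [D]
5: W B0 → L0 miss wb→B3 [D]
6: W B2 → L2 miss [D]
7: W B2 → L2 hit [D]
8: R B1 → L1 hit [D]
9: R B5 → L2 miss wb→B2 [-]
10: R B5 → L2 hit [-]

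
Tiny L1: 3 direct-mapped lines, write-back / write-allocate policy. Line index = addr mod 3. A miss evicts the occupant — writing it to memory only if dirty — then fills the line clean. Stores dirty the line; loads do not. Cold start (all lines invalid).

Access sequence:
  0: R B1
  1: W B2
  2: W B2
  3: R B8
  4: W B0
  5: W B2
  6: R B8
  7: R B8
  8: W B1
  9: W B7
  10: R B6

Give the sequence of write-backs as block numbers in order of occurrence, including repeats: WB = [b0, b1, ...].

0: R B1 -> L1 miss  d=-]
1: W B2 -> L2 miss  d=D]
2: W B2 -> L2 hit  d=D]
3: R B8 -> L2 miss wb->B2  d=-]
4: W B0 -> L0 miss  d=D]
5: W B2 -> L2 miss  d=D]
6: R B8 -> L2 miss wb->B2  d=-]
7: R B8 -> L2 hit  d=-]
8: W B1 -> L1 hit  d=D]
9: W B7 -> L1 miss wb->B1  d=D]
10: R B6 -> L0 miss wb->B0  d=-]

WB = [2, 2, 1, 0]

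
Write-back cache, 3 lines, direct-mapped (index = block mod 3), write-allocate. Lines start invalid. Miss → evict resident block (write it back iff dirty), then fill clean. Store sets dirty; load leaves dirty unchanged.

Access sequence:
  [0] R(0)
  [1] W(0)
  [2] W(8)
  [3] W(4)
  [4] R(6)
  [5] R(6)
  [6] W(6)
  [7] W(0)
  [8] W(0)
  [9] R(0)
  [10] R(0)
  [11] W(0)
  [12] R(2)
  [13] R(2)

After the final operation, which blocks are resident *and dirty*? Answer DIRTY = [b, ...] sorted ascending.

DIRTY = [0, 4]

0: R B0 -> L0 miss  d=-]
1: W B0 -> L0 hit  d=D]
2: W B8 -> L2 miss  d=D]
3: W B4 -> L1 miss  d=D]
4: R B6 -> L0 miss wb->B0  d=-]
5: R B6 -> L0 hit  d=-]
6: W B6 -> L0 hit  d=D]
7: W B0 -> L0 miss wb->B6  d=D]
8: W B0 -> L0 hit  d=D]
9: R B0 -> L0 hit  d=D]
10: R B0 -> L0 hit  d=D]
11: W B0 -> L0 hit  d=D]
12: R B2 -> L2 miss wb->B8  d=-]
13: R B2 -> L2 hit  d=-]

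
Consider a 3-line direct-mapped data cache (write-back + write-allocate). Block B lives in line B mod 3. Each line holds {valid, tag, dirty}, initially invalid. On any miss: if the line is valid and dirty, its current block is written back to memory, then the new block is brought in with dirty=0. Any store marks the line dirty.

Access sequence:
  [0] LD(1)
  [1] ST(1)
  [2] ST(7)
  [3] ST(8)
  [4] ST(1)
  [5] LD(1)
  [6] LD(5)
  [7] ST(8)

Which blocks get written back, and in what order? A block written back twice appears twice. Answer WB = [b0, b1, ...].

WB = [1, 7, 8]

0: R B1 -> L1 miss  d=-]
1: W B1 -> L1 hit  d=D]
2: W B7 -> L1 miss wb->B1  d=D]
3: W B8 -> L2 miss  d=D]
4: W B1 -> L1 miss wb->B7  d=D]
5: R B1 -> L1 hit  d=D]
6: R B5 -> L2 miss wb->B8  d=-]
7: W B8 -> L2 miss  d=D]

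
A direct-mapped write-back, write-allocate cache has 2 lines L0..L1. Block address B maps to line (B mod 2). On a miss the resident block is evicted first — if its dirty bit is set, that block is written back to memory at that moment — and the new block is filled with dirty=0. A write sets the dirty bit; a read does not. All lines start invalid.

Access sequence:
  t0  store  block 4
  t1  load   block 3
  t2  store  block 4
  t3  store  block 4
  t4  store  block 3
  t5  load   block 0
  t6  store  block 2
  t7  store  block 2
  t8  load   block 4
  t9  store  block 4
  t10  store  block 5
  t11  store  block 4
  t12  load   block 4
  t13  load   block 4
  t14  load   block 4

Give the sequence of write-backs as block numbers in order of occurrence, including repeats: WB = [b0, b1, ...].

0: W B4 → L0 miss [D]
1: R B3 → L1 miss [-]
2: W B4 → L0 hit [D]
3: W B4 → L0 hit [D]
4: W B3 → L1 hit [D]
5: R B0 → L0 miss wb→B4 [-]
6: W B2 → L0 miss [D]
7: W B2 → L0 hit [D]
8: R B4 → L0 miss wb→B2 [-]
9: W B4 → L0 hit [D]
10: W B5 → L1 miss wb→B3 [D]
11: W B4 → L0 hit [D]
12: R B4 → L0 hit [D]
13: R B4 → L0 hit [D]
14: R B4 → L0 hit [D]

WB = [4, 2, 3]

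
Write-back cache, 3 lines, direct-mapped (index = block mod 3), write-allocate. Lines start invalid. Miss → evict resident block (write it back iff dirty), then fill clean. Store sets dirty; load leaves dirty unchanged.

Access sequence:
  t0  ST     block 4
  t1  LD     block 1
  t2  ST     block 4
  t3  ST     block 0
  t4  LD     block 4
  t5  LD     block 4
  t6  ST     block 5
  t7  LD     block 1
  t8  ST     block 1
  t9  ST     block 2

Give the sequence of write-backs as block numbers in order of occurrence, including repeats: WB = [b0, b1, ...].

WB = [4, 4, 5]

0: W B4 -> L1 miss  d=D]
1: R B1 -> L1 miss wb->B4  d=-]
2: W B4 -> L1 miss  d=D]
3: W B0 -> L0 miss  d=D]
4: R B4 -> L1 hit  d=D]
5: R B4 -> L1 hit  d=D]
6: W B5 -> L2 miss  d=D]
7: R B1 -> L1 miss wb->B4  d=-]
8: W B1 -> L1 hit  d=D]
9: W B2 -> L2 miss wb->B5  d=D]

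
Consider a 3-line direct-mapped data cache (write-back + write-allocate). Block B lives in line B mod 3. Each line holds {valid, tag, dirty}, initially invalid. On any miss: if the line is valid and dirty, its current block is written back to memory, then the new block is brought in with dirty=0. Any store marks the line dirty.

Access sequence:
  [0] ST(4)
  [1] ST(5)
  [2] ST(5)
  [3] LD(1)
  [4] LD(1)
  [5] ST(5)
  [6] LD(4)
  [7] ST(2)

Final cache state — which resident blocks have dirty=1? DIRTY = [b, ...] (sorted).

DIRTY = [2]

0: W B4 -> L1 miss  d=D]
1: W B5 -> L2 miss  d=D]
2: W B5 -> L2 hit  d=D]
3: R B1 -> L1 miss wb->B4  d=-]
4: R B1 -> L1 hit  d=-]
5: W B5 -> L2 hit  d=D]
6: R B4 -> L1 miss  d=-]
7: W B2 -> L2 miss wb->B5  d=D]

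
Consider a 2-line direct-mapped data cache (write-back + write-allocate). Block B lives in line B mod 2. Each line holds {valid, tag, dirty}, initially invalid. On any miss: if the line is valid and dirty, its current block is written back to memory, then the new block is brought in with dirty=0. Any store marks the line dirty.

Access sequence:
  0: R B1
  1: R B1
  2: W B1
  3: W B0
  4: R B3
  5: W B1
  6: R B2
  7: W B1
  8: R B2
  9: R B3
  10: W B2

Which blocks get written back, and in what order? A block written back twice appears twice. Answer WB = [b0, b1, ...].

WB = [1, 0, 1]

0: R B1 → L1 miss [-]
1: R B1 → L1 hit [-]
2: W B1 → L1 hit [D]
3: W B0 → L0 miss [D]
4: R B3 → L1 miss wb→B1 [-]
5: W B1 → L1 miss [D]
6: R B2 → L0 miss wb→B0 [-]
7: W B1 → L1 hit [D]
8: R B2 → L0 hit [-]
9: R B3 → L1 miss wb→B1 [-]
10: W B2 → L0 hit [D]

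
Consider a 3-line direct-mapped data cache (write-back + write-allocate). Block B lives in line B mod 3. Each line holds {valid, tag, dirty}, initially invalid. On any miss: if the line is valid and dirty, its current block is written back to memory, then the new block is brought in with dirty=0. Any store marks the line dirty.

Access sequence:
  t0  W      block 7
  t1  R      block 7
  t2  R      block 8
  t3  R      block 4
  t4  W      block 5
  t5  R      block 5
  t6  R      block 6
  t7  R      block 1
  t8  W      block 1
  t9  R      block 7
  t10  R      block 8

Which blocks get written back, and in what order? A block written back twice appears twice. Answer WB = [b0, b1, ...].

  0 | W B7 → L1 miss [D]
  1 | R B7 → L1 hit [D]
  2 | R B8 → L2 miss [-]
  3 | R B4 → L1 miss wb→B7 [-]
  4 | W B5 → L2 miss [D]
  5 | R B5 → L2 hit [D]
  6 | R B6 → L0 miss [-]
  7 | R B1 → L1 miss [-]
  8 | W B1 → L1 hit [D]
  9 | R B7 → L1 miss wb→B1 [-]
  10 | R B8 → L2 miss wb→B5 [-]

WB = [7, 1, 5]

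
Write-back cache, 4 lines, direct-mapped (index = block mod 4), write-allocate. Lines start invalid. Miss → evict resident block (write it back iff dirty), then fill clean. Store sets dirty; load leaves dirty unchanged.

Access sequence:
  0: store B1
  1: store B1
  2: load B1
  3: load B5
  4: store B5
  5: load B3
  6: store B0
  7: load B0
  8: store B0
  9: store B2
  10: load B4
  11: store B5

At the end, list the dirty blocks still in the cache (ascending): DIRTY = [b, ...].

DIRTY = [2, 5]

0: W B1 → L1 miss [D]
1: W B1 → L1 hit [D]
2: R B1 → L1 hit [D]
3: R B5 → L1 miss wb→B1 [-]
4: W B5 → L1 hit [D]
5: R B3 → L3 miss [-]
6: W B0 → L0 miss [D]
7: R B0 → L0 hit [D]
8: W B0 → L0 hit [D]
9: W B2 → L2 miss [D]
10: R B4 → L0 miss wb→B0 [-]
11: W B5 → L1 hit [D]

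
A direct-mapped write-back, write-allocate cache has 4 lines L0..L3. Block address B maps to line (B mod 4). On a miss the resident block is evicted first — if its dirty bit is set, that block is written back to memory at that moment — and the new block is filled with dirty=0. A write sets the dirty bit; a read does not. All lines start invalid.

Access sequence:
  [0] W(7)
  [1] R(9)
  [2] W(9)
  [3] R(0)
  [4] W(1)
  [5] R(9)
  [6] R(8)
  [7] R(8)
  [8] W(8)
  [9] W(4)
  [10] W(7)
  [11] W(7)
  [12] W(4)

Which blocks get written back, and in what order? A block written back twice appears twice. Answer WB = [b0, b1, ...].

WB = [9, 1, 8]

  0 | W B7 → L3 miss [D]
  1 | R B9 → L1 miss [-]
  2 | W B9 → L1 hit [D]
  3 | R B0 → L0 miss [-]
  4 | W B1 → L1 miss wb→B9 [D]
  5 | R B9 → L1 miss wb→B1 [-]
  6 | R B8 → L0 miss [-]
  7 | R B8 → L0 hit [-]
  8 | W B8 → L0 hit [D]
  9 | W B4 → L0 miss wb→B8 [D]
  10 | W B7 → L3 hit [D]
  11 | W B7 → L3 hit [D]
  12 | W B4 → L0 hit [D]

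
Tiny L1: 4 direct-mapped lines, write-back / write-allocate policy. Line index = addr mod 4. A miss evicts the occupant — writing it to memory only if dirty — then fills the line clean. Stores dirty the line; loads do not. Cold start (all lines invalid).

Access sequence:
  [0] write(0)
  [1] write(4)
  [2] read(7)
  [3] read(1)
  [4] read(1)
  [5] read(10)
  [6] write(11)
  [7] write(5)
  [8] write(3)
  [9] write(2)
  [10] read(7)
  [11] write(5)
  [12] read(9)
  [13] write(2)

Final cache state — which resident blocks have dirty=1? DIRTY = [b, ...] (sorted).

  0 | W B0 → L0 miss [D]
  1 | W B4 → L0 miss wb→B0 [D]
  2 | R B7 → L3 miss [-]
  3 | R B1 → L1 miss [-]
  4 | R B1 → L1 hit [-]
  5 | R B10 → L2 miss [-]
  6 | W B11 → L3 miss [D]
  7 | W B5 → L1 miss [D]
  8 | W B3 → L3 miss wb→B11 [D]
  9 | W B2 → L2 miss [D]
  10 | R B7 → L3 miss wb→B3 [-]
  11 | W B5 → L1 hit [D]
  12 | R B9 → L1 miss wb→B5 [-]
  13 | W B2 → L2 hit [D]

DIRTY = [2, 4]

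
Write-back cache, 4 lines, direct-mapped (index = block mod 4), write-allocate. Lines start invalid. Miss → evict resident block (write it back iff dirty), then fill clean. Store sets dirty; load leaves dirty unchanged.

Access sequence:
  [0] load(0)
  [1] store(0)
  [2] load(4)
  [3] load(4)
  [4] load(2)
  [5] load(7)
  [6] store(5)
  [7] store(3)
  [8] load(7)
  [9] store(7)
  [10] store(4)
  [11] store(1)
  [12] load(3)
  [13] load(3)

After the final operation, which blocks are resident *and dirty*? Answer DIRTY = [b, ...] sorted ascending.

  0 | R B0 → L0 miss [-]
  1 | W B0 → L0 hit [D]
  2 | R B4 → L0 miss wb→B0 [-]
  3 | R B4 → L0 hit [-]
  4 | R B2 → L2 miss [-]
  5 | R B7 → L3 miss [-]
  6 | W B5 → L1 miss [D]
  7 | W B3 → L3 miss [D]
  8 | R B7 → L3 miss wb→B3 [-]
  9 | W B7 → L3 hit [D]
  10 | W B4 → L0 hit [D]
  11 | W B1 → L1 miss wb→B5 [D]
  12 | R B3 → L3 miss wb→B7 [-]
  13 | R B3 → L3 hit [-]

DIRTY = [1, 4]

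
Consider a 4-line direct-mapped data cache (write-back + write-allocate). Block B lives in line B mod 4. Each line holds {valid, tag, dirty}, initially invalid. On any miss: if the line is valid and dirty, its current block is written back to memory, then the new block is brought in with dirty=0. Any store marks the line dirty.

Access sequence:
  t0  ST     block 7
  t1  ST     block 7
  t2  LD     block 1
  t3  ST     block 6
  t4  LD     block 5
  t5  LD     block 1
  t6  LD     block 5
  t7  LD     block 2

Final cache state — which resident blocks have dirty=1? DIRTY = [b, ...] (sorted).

DIRTY = [7]

0: W B7 -> L3 miss  d=D]
1: W B7 -> L3 hit  d=D]
2: R B1 -> L1 miss  d=-]
3: W B6 -> L2 miss  d=D]
4: R B5 -> L1 miss  d=-]
5: R B1 -> L1 miss  d=-]
6: R B5 -> L1 miss  d=-]
7: R B2 -> L2 miss wb->B6  d=-]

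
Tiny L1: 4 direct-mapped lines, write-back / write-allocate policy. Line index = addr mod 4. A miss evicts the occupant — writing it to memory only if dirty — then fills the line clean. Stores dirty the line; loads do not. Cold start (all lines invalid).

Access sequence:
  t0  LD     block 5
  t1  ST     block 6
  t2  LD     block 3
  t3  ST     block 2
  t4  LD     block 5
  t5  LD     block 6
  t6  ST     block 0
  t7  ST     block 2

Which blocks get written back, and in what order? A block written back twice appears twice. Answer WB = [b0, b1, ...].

0: R B5 -> L1 miss  d=-]
1: W B6 -> L2 miss  d=D]
2: R B3 -> L3 miss  d=-]
3: W B2 -> L2 miss wb->B6  d=D]
4: R B5 -> L1 hit  d=-]
5: R B6 -> L2 miss wb->B2  d=-]
6: W B0 -> L0 miss  d=D]
7: W B2 -> L2 miss  d=D]

WB = [6, 2]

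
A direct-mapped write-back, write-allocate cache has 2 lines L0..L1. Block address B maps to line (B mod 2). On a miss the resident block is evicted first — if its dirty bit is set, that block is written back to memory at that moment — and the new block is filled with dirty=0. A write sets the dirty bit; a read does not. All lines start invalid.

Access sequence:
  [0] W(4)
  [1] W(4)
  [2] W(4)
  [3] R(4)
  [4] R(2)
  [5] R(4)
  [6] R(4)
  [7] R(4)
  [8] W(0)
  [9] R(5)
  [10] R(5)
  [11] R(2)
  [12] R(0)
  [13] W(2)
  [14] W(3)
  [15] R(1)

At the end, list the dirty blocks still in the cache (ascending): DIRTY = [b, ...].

DIRTY = [2]

0: W B4 → L0 miss [D]
1: W B4 → L0 hit [D]
2: W B4 → L0 hit [D]
3: R B4 → L0 hit [D]
4: R B2 → L0 miss wb→B4 [-]
5: R B4 → L0 miss [-]
6: R B4 → L0 hit [-]
7: R B4 → L0 hit [-]
8: W B0 → L0 miss [D]
9: R B5 → L1 miss [-]
10: R B5 → L1 hit [-]
11: R B2 → L0 miss wb→B0 [-]
12: R B0 → L0 miss [-]
13: W B2 → L0 miss [D]
14: W B3 → L1 miss [D]
15: R B1 → L1 miss wb→B3 [-]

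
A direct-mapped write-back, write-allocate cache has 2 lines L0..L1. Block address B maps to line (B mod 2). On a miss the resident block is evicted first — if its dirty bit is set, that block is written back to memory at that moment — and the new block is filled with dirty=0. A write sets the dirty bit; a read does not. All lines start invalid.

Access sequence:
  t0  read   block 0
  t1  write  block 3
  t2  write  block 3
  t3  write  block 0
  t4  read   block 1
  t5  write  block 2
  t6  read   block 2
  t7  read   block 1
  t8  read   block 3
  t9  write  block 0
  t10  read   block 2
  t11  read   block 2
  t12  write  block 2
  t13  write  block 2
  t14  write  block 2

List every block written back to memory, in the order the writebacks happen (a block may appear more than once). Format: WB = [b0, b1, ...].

  0 | R B0 → L0 miss [-]
  1 | W B3 → L1 miss [D]
  2 | W B3 → L1 hit [D]
  3 | W B0 → L0 hit [D]
  4 | R B1 → L1 miss wb→B3 [-]
  5 | W B2 → L0 miss wb→B0 [D]
  6 | R B2 → L0 hit [D]
  7 | R B1 → L1 hit [-]
  8 | R B3 → L1 miss [-]
  9 | W B0 → L0 miss wb→B2 [D]
  10 | R B2 → L0 miss wb→B0 [-]
  11 | R B2 → L0 hit [-]
  12 | W B2 → L0 hit [D]
  13 | W B2 → L0 hit [D]
  14 | W B2 → L0 hit [D]

WB = [3, 0, 2, 0]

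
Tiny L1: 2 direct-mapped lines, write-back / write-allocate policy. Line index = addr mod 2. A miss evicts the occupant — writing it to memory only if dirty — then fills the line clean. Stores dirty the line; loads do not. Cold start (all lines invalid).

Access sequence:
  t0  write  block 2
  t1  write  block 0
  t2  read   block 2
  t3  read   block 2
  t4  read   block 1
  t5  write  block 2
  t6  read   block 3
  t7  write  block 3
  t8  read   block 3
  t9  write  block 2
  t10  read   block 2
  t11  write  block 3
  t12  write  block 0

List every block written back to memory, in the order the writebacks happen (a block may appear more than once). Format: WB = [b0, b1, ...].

WB = [2, 0, 2]

0: W B2 -> L0 miss  d=D]
1: W B0 -> L0 miss wb->B2  d=D]
2: R B2 -> L0 miss wb->B0  d=-]
3: R B2 -> L0 hit  d=-]
4: R B1 -> L1 miss  d=-]
5: W B2 -> L0 hit  d=D]
6: R B3 -> L1 miss  d=-]
7: W B3 -> L1 hit  d=D]
8: R B3 -> L1 hit  d=D]
9: W B2 -> L0 hit  d=D]
10: R B2 -> L0 hit  d=D]
11: W B3 -> L1 hit  d=D]
12: W B0 -> L0 miss wb->B2  d=D]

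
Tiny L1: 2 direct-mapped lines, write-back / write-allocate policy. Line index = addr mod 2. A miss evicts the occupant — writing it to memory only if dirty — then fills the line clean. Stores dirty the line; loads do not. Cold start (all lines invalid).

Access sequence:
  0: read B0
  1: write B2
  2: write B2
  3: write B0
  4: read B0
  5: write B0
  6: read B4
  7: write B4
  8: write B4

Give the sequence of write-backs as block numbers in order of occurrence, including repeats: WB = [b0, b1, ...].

0: R B0 -> L0 miss  d=-]
1: W B2 -> L0 miss  d=D]
2: W B2 -> L0 hit  d=D]
3: W B0 -> L0 miss wb->B2  d=D]
4: R B0 -> L0 hit  d=D]
5: W B0 -> L0 hit  d=D]
6: R B4 -> L0 miss wb->B0  d=-]
7: W B4 -> L0 hit  d=D]
8: W B4 -> L0 hit  d=D]

WB = [2, 0]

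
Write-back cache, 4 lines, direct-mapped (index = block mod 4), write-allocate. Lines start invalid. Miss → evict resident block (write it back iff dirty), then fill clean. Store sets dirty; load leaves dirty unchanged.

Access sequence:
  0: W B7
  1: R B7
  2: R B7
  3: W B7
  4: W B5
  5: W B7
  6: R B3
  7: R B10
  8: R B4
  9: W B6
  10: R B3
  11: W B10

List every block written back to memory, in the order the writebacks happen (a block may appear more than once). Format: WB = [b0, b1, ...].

0: W B7 -> L3 miss  d=D]
1: R B7 -> L3 hit  d=D]
2: R B7 -> L3 hit  d=D]
3: W B7 -> L3 hit  d=D]
4: W B5 -> L1 miss  d=D]
5: W B7 -> L3 hit  d=D]
6: R B3 -> L3 miss wb->B7  d=-]
7: R B10 -> L2 miss  d=-]
8: R B4 -> L0 miss  d=-]
9: W B6 -> L2 miss  d=D]
10: R B3 -> L3 hit  d=-]
11: W B10 -> L2 miss wb->B6  d=D]

WB = [7, 6]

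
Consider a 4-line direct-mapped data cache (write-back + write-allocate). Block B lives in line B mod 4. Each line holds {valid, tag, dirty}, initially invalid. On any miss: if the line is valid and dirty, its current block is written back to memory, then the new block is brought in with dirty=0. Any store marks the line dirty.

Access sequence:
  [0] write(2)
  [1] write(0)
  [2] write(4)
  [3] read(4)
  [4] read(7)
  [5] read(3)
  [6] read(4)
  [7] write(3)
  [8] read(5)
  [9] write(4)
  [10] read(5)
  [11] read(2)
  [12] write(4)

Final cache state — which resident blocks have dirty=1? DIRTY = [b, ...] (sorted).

  0 | W B2 → L2 miss [D]
  1 | W B0 → L0 miss [D]
  2 | W B4 → L0 miss wb→B0 [D]
  3 | R B4 → L0 hit [D]
  4 | R B7 → L3 miss [-]
  5 | R B3 → L3 miss [-]
  6 | R B4 → L0 hit [D]
  7 | W B3 → L3 hit [D]
  8 | R B5 → L1 miss [-]
  9 | W B4 → L0 hit [D]
  10 | R B5 → L1 hit [-]
  11 | R B2 → L2 hit [D]
  12 | W B4 → L0 hit [D]

DIRTY = [2, 3, 4]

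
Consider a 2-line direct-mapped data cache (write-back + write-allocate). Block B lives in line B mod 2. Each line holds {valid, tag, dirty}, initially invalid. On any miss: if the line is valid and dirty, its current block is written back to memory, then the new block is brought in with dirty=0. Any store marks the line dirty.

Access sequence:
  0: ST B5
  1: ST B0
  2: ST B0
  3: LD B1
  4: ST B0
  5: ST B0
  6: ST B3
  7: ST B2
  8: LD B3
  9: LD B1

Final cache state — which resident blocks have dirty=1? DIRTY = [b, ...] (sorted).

0: W B5 → L1 miss [D]
1: W B0 → L0 miss [D]
2: W B0 → L0 hit [D]
3: R B1 → L1 miss wb→B5 [-]
4: W B0 → L0 hit [D]
5: W B0 → L0 hit [D]
6: W B3 → L1 miss [D]
7: W B2 → L0 miss wb→B0 [D]
8: R B3 → L1 hit [D]
9: R B1 → L1 miss wb→B3 [-]

DIRTY = [2]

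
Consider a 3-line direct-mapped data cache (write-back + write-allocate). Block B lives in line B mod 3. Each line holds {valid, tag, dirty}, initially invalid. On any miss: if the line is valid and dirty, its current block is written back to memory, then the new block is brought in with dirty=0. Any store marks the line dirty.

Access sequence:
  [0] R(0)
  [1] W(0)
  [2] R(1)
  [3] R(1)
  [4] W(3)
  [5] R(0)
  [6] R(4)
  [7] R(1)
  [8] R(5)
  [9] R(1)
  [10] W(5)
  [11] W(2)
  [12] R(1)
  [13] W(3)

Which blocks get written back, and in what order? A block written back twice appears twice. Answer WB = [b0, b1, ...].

WB = [0, 3, 5]

0: R B0 → L0 miss [-]
1: W B0 → L0 hit [D]
2: R B1 → L1 miss [-]
3: R B1 → L1 hit [-]
4: W B3 → L0 miss wb→B0 [D]
5: R B0 → L0 miss wb→B3 [-]
6: R B4 → L1 miss [-]
7: R B1 → L1 miss [-]
8: R B5 → L2 miss [-]
9: R B1 → L1 hit [-]
10: W B5 → L2 hit [D]
11: W B2 → L2 miss wb→B5 [D]
12: R B1 → L1 hit [-]
13: W B3 → L0 miss [D]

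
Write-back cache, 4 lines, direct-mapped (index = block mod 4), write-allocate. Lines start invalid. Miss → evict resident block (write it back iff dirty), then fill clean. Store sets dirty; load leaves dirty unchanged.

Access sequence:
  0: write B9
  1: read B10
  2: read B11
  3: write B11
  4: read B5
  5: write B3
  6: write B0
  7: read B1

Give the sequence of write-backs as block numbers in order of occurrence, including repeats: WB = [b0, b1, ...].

0: W B9 → L1 miss [D]
1: R B10 → L2 miss [-]
2: R B11 → L3 miss [-]
3: W B11 → L3 hit [D]
4: R B5 → L1 miss wb→B9 [-]
5: W B3 → L3 miss wb→B11 [D]
6: W B0 → L0 miss [D]
7: R B1 → L1 miss [-]

WB = [9, 11]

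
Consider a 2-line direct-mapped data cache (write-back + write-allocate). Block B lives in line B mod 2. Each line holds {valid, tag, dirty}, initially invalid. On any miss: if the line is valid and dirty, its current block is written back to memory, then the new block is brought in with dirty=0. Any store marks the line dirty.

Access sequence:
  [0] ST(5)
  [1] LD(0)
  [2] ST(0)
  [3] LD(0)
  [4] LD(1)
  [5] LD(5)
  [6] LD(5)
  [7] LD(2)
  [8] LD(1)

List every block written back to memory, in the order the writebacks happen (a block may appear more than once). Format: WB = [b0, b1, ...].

WB = [5, 0]

0: W B5 → L1 miss [D]
1: R B0 → L0 miss [-]
2: W B0 → L0 hit [D]
3: R B0 → L0 hit [D]
4: R B1 → L1 miss wb→B5 [-]
5: R B5 → L1 miss [-]
6: R B5 → L1 hit [-]
7: R B2 → L0 miss wb→B0 [-]
8: R B1 → L1 miss [-]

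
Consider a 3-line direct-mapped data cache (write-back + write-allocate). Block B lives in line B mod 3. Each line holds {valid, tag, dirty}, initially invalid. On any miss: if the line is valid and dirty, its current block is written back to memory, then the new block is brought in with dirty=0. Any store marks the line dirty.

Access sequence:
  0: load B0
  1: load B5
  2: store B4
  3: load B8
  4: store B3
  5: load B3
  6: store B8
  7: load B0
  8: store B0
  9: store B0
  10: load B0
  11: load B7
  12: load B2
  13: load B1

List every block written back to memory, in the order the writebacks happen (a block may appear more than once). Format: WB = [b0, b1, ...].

WB = [3, 4, 8]

0: R B0 -> L0 miss  d=-]
1: R B5 -> L2 miss  d=-]
2: W B4 -> L1 miss  d=D]
3: R B8 -> L2 miss  d=-]
4: W B3 -> L0 miss  d=D]
5: R B3 -> L0 hit  d=D]
6: W B8 -> L2 hit  d=D]
7: R B0 -> L0 miss wb->B3  d=-]
8: W B0 -> L0 hit  d=D]
9: W B0 -> L0 hit  d=D]
10: R B0 -> L0 hit  d=D]
11: R B7 -> L1 miss wb->B4  d=-]
12: R B2 -> L2 miss wb->B8  d=-]
13: R B1 -> L1 miss  d=-]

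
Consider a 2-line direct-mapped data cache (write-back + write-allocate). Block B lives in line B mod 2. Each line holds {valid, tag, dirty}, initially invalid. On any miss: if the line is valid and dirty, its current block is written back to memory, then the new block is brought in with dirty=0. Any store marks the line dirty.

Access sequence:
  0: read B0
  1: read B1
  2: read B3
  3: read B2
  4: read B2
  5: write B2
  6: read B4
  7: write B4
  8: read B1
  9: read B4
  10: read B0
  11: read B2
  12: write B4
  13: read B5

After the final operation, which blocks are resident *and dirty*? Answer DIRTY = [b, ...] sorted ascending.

0: R B0 -> L0 miss  d=-]
1: R B1 -> L1 miss  d=-]
2: R B3 -> L1 miss  d=-]
3: R B2 -> L0 miss  d=-]
4: R B2 -> L0 hit  d=-]
5: W B2 -> L0 hit  d=D]
6: R B4 -> L0 miss wb->B2  d=-]
7: W B4 -> L0 hit  d=D]
8: R B1 -> L1 miss  d=-]
9: R B4 -> L0 hit  d=D]
10: R B0 -> L0 miss wb->B4  d=-]
11: R B2 -> L0 miss  d=-]
12: W B4 -> L0 miss  d=D]
13: R B5 -> L1 miss  d=-]

DIRTY = [4]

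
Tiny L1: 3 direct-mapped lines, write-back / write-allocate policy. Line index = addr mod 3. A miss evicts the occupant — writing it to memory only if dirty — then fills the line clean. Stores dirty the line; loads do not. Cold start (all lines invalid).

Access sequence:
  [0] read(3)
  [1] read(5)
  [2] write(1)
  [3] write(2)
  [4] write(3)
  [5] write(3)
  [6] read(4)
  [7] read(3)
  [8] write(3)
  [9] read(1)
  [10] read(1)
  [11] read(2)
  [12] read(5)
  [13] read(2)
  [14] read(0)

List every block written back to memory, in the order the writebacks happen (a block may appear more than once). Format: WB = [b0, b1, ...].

WB = [1, 2, 3]

0: R B3 → L0 miss [-]
1: R B5 → L2 miss [-]
2: W B1 → L1 miss [D]
3: W B2 → L2 miss [D]
4: W B3 → L0 hit [D]
5: W B3 → L0 hit [D]
6: R B4 → L1 miss wb→B1 [-]
7: R B3 → L0 hit [D]
8: W B3 → L0 hit [D]
9: R B1 → L1 miss [-]
10: R B1 → L1 hit [-]
11: R B2 → L2 hit [D]
12: R B5 → L2 miss wb→B2 [-]
13: R B2 → L2 miss [-]
14: R B0 → L0 miss wb→B3 [-]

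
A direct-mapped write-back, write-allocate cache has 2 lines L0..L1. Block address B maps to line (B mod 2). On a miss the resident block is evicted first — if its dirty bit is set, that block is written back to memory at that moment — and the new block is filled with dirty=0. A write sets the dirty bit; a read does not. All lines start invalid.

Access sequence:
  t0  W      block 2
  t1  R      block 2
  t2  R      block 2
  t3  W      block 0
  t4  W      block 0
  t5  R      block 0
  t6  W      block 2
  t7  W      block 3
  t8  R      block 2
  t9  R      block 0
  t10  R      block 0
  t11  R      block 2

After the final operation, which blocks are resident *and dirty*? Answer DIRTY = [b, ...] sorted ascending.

DIRTY = [3]

0: W B2 -> L0 miss  d=D]
1: R B2 -> L0 hit  d=D]
2: R B2 -> L0 hit  d=D]
3: W B0 -> L0 miss wb->B2  d=D]
4: W B0 -> L0 hit  d=D]
5: R B0 -> L0 hit  d=D]
6: W B2 -> L0 miss wb->B0  d=D]
7: W B3 -> L1 miss  d=D]
8: R B2 -> L0 hit  d=D]
9: R B0 -> L0 miss wb->B2  d=-]
10: R B0 -> L0 hit  d=-]
11: R B2 -> L0 miss  d=-]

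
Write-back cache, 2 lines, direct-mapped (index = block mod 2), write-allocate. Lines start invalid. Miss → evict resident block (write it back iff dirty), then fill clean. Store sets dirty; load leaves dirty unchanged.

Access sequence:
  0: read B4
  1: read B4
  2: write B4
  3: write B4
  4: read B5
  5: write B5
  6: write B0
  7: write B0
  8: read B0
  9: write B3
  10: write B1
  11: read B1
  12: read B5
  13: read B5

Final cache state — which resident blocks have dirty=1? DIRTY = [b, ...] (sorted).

0: R B4 → L0 miss [-]
1: R B4 → L0 hit [-]
2: W B4 → L0 hit [D]
3: W B4 → L0 hit [D]
4: R B5 → L1 miss [-]
5: W B5 → L1 hit [D]
6: W B0 → L0 miss wb→B4 [D]
7: W B0 → L0 hit [D]
8: R B0 → L0 hit [D]
9: W B3 → L1 miss wb→B5 [D]
10: W B1 → L1 miss wb→B3 [D]
11: R B1 → L1 hit [D]
12: R B5 → L1 miss wb→B1 [-]
13: R B5 → L1 hit [-]

DIRTY = [0]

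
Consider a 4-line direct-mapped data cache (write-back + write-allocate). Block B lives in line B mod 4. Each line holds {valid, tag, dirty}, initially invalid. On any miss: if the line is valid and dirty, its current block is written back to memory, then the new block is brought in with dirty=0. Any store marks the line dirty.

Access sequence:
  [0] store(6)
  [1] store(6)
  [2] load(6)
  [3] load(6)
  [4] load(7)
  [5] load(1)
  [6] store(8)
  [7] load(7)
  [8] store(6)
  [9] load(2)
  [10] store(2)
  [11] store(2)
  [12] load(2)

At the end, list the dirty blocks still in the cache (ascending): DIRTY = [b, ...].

0: W B6 → L2 miss [D]
1: W B6 → L2 hit [D]
2: R B6 → L2 hit [D]
3: R B6 → L2 hit [D]
4: R B7 → L3 miss [-]
5: R B1 → L1 miss [-]
6: W B8 → L0 miss [D]
7: R B7 → L3 hit [-]
8: W B6 → L2 hit [D]
9: R B2 → L2 miss wb→B6 [-]
10: W B2 → L2 hit [D]
11: W B2 → L2 hit [D]
12: R B2 → L2 hit [D]

DIRTY = [2, 8]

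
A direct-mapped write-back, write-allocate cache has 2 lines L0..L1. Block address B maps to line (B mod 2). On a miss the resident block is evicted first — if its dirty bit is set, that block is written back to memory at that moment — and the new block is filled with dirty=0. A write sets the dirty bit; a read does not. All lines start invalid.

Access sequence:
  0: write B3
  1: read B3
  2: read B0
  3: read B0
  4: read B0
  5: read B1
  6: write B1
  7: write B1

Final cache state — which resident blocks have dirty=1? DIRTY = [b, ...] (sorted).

0: W B3 -> L1 miss  d=D]
1: R B3 -> L1 hit  d=D]
2: R B0 -> L0 miss  d=-]
3: R B0 -> L0 hit  d=-]
4: R B0 -> L0 hit  d=-]
5: R B1 -> L1 miss wb->B3  d=-]
6: W B1 -> L1 hit  d=D]
7: W B1 -> L1 hit  d=D]

DIRTY = [1]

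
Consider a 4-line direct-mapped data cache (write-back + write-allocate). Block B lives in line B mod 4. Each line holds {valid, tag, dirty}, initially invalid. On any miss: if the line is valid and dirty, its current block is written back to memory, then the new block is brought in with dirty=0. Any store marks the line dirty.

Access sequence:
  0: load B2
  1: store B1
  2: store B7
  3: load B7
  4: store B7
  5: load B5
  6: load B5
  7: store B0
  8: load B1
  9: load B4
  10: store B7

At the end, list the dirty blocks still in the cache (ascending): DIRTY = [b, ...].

DIRTY = [7]

0: R B2 -> L2 miss  d=-]
1: W B1 -> L1 miss  d=D]
2: W B7 -> L3 miss  d=D]
3: R B7 -> L3 hit  d=D]
4: W B7 -> L3 hit  d=D]
5: R B5 -> L1 miss wb->B1  d=-]
6: R B5 -> L1 hit  d=-]
7: W B0 -> L0 miss  d=D]
8: R B1 -> L1 miss  d=-]
9: R B4 -> L0 miss wb->B0  d=-]
10: W B7 -> L3 hit  d=D]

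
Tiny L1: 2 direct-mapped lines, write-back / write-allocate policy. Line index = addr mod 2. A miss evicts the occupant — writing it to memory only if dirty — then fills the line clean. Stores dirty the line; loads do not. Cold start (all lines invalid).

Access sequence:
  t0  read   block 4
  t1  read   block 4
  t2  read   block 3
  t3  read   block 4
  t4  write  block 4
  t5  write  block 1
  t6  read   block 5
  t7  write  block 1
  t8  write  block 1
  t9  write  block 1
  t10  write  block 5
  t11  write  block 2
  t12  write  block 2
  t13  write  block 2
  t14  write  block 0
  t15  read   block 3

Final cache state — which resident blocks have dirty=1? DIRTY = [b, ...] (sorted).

DIRTY = [0]

0: R B4 -> L0 miss  d=-]
1: R B4 -> L0 hit  d=-]
2: R B3 -> L1 miss  d=-]
3: R B4 -> L0 hit  d=-]
4: W B4 -> L0 hit  d=D]
5: W B1 -> L1 miss  d=D]
6: R B5 -> L1 miss wb->B1  d=-]
7: W B1 -> L1 miss  d=D]
8: W B1 -> L1 hit  d=D]
9: W B1 -> L1 hit  d=D]
10: W B5 -> L1 miss wb->B1  d=D]
11: W B2 -> L0 miss wb->B4  d=D]
12: W B2 -> L0 hit  d=D]
13: W B2 -> L0 hit  d=D]
14: W B0 -> L0 miss wb->B2  d=D]
15: R B3 -> L1 miss wb->B5  d=-]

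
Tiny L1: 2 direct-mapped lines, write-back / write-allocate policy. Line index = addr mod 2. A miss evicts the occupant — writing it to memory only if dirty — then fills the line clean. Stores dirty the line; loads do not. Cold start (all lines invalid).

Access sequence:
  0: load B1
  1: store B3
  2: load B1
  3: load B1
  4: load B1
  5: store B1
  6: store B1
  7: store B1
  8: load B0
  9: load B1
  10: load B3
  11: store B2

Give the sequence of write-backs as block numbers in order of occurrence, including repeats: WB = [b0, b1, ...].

WB = [3, 1]

0: R B1 -> L1 miss  d=-]
1: W B3 -> L1 miss  d=D]
2: R B1 -> L1 miss wb->B3  d=-]
3: R B1 -> L1 hit  d=-]
4: R B1 -> L1 hit  d=-]
5: W B1 -> L1 hit  d=D]
6: W B1 -> L1 hit  d=D]
7: W B1 -> L1 hit  d=D]
8: R B0 -> L0 miss  d=-]
9: R B1 -> L1 hit  d=D]
10: R B3 -> L1 miss wb->B1  d=-]
11: W B2 -> L0 miss  d=D]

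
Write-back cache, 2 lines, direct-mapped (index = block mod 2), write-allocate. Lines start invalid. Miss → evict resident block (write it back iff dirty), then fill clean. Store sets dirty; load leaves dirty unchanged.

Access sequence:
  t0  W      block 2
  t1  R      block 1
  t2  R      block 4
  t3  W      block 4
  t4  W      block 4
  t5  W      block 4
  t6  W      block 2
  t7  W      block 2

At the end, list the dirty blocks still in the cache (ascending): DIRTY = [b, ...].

DIRTY = [2]

  0 | W B2 → L0 miss [D]
  1 | R B1 → L1 miss [-]
  2 | R B4 → L0 miss wb→B2 [-]
  3 | W B4 → L0 hit [D]
  4 | W B4 → L0 hit [D]
  5 | W B4 → L0 hit [D]
  6 | W B2 → L0 miss wb→B4 [D]
  7 | W B2 → L0 hit [D]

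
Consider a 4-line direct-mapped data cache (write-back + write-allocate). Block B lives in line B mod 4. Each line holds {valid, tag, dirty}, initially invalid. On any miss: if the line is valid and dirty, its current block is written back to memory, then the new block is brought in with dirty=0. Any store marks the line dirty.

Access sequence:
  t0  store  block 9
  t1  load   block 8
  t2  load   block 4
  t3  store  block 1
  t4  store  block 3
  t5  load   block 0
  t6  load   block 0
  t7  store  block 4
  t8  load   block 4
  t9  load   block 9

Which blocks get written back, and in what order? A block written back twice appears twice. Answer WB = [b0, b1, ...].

0: W B9 → L1 miss [D]
1: R B8 → L0 miss [-]
2: R B4 → L0 miss [-]
3: W B1 → L1 miss wb→B9 [D]
4: W B3 → L3 miss [D]
5: R B0 → L0 miss [-]
6: R B0 → L0 hit [-]
7: W B4 → L0 miss [D]
8: R B4 → L0 hit [D]
9: R B9 → L1 miss wb→B1 [-]

WB = [9, 1]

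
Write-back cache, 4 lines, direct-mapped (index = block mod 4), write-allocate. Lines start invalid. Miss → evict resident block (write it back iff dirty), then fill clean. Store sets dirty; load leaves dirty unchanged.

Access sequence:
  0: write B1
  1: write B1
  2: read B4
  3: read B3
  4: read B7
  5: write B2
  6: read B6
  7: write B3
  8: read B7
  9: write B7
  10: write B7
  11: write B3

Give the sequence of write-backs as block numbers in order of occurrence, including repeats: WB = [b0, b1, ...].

  0 | W B1 → L1 miss [D]
  1 | W B1 → L1 hit [D]
  2 | R B4 → L0 miss [-]
  3 | R B3 → L3 miss [-]
  4 | R B7 → L3 miss [-]
  5 | W B2 → L2 miss [D]
  6 | R B6 → L2 miss wb→B2 [-]
  7 | W B3 → L3 miss [D]
  8 | R B7 → L3 miss wb→B3 [-]
  9 | W B7 → L3 hit [D]
  10 | W B7 → L3 hit [D]
  11 | W B3 → L3 miss wb→B7 [D]

WB = [2, 3, 7]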